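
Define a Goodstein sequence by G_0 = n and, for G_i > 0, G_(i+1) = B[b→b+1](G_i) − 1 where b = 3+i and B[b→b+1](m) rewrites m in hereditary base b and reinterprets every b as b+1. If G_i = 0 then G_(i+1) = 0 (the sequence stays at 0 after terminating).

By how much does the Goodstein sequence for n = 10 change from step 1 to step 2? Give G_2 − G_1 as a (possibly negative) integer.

i=0: 10 = 3^2 + 1 (b=3); 3→4: 4^2 + 1 = 17; 17−1 = 16
i=1: 16 = 4^2 (b=4); 4→5: 5^2 = 25; 25−1 = 24

8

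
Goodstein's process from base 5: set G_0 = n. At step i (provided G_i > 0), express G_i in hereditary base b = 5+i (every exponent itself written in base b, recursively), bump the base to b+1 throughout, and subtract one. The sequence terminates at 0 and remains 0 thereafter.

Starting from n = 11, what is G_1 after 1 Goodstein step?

12

base 5: 11 = 2·5 + 1; at 6: 2·6 + 1 = 13; next = 12
base 6: 12 = 2·6; at 7: 2·7 = 14; next = 13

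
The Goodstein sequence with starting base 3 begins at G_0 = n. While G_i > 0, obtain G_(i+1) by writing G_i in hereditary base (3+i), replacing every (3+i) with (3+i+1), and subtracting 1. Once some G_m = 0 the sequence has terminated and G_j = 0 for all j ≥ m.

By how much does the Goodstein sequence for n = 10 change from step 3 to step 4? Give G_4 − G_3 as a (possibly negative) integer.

step 0: 10 = 3^2 + 1; sub 4 for 3: 4^2 + 1; = 17; G_1 = 17−1 = 16
step 1: 16 = 4^2; sub 5 for 4: 5^2; = 25; G_2 = 25−1 = 24
step 2: 24 = 4·5 + 4; sub 6 for 5: 4·6 + 4; = 28; G_3 = 28−1 = 27
step 3: 27 = 4·6 + 3; sub 7 for 6: 4·7 + 3; = 31; G_4 = 31−1 = 30

3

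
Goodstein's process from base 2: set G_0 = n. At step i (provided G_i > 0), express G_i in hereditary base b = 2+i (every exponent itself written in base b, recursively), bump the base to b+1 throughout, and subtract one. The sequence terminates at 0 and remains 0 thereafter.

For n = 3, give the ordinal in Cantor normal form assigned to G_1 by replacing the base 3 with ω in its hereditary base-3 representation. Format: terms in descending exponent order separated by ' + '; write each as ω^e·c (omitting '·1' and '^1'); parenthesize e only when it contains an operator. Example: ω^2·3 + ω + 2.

ω

G_0 = 3. HB_2(3) = 2 + 1. Bump = 4. G_1 = 3.
G_1 = 3. HB_3(3) = 3. Bump = 4. G_2 = 3.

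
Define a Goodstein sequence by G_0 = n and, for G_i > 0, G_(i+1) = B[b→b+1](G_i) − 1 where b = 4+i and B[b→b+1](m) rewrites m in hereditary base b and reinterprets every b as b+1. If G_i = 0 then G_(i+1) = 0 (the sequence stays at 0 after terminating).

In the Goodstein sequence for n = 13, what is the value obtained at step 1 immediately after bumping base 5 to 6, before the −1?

G_0 = 13. HB_4(13) = 3·4 + 1. Bump = 16. G_1 = 15.
G_1 = 15. HB_5(15) = 3·5. Bump = 18. G_2 = 17.

18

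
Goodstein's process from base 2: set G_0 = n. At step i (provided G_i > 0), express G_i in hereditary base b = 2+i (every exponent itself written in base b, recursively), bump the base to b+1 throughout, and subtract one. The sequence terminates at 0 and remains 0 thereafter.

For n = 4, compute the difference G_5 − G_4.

step 0: 4 = 2^2; sub 3 for 2: 3^3; = 27; G_1 = 27−1 = 26
step 1: 26 = 2·3^2 + 2·3 + 2; sub 4 for 3: 2·4^2 + 2·4 + 2; = 42; G_2 = 42−1 = 41
step 2: 41 = 2·4^2 + 2·4 + 1; sub 5 for 4: 2·5^2 + 2·5 + 1; = 61; G_3 = 61−1 = 60
step 3: 60 = 2·5^2 + 2·5; sub 6 for 5: 2·6^2 + 2·6; = 84; G_4 = 84−1 = 83
step 4: 83 = 2·6^2 + 6 + 5; sub 7 for 6: 2·7^2 + 7 + 5; = 110; G_5 = 110−1 = 109

26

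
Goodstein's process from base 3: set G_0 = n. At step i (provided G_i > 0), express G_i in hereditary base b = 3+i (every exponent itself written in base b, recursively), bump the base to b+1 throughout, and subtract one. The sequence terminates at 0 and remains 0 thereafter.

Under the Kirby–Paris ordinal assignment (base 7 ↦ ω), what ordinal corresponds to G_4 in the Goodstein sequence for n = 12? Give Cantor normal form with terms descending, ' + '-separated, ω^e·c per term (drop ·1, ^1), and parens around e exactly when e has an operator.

base 3: 12 = 3^2 + 3; at 4: 4^2 + 4 = 20; next = 19
base 4: 19 = 4^2 + 3; at 5: 5^2 + 3 = 28; next = 27
base 5: 27 = 5^2 + 2; at 6: 6^2 + 2 = 38; next = 37
base 6: 37 = 6^2 + 1; at 7: 7^2 + 1 = 50; next = 49
base 7: 49 = 7^2; at 8: 8^2 = 64; next = 63

ω^2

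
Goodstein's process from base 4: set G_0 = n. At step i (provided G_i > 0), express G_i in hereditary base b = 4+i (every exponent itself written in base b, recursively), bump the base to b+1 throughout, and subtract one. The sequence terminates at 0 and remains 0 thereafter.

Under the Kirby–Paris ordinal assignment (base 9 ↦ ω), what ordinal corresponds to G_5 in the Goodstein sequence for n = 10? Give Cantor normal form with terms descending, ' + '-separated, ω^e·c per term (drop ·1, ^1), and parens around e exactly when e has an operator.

ω + 4

G_0 = 10. HB_4(10) = 2·4 + 2. Bump = 12. G_1 = 11.
G_1 = 11. HB_5(11) = 2·5 + 1. Bump = 13. G_2 = 12.
G_2 = 12. HB_6(12) = 2·6. Bump = 14. G_3 = 13.
G_3 = 13. HB_7(13) = 7 + 6. Bump = 14. G_4 = 13.
G_4 = 13. HB_8(13) = 8 + 5. Bump = 14. G_5 = 13.
G_5 = 13. HB_9(13) = 9 + 4. Bump = 14. G_6 = 13.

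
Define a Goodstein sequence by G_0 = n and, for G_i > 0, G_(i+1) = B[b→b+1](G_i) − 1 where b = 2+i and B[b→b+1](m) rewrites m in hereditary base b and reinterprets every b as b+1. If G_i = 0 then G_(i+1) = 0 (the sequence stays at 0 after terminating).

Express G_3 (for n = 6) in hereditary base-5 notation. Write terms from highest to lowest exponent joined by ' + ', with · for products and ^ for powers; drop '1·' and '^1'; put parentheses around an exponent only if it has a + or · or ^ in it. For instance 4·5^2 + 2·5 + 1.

(0) 6|_2 = 2^2 + 2 ↦ 3^3 + 3|_3 = 30 ⇒ 29
(1) 29|_3 = 3^3 + 2 ↦ 4^4 + 2|_4 = 258 ⇒ 257
(2) 257|_4 = 4^4 + 1 ↦ 5^5 + 1|_5 = 3126 ⇒ 3125

5^5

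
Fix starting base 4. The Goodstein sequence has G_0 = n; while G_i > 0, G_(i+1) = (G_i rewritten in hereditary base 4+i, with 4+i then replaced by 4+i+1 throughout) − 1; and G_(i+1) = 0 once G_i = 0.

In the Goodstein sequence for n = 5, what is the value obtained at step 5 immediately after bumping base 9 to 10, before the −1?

step 0: 5 = 4 + 1; sub 5 for 4: 5 + 1; = 6; G_1 = 6−1 = 5
step 1: 5 = 5; sub 6 for 5: 6; = 6; G_2 = 6−1 = 5
step 2: 5 = 5; sub 7 for 6: 5; = 5; G_3 = 5−1 = 4
step 3: 4 = 4; sub 8 for 7: 4; = 4; G_4 = 4−1 = 3
step 4: 3 = 3; sub 9 for 8: 3; = 3; G_5 = 3−1 = 2
step 5: 2 = 2; sub 10 for 9: 2; = 2; G_6 = 2−1 = 1

2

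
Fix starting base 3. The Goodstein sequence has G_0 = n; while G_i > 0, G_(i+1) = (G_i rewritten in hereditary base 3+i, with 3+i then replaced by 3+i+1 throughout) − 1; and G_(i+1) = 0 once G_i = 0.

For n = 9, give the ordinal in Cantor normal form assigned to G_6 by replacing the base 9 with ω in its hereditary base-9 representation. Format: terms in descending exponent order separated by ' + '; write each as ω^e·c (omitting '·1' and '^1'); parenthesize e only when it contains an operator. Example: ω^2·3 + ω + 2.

[0] 9 ≡ 3^2 (base 3). Lift 4: 16. −1: 15.
[1] 15 ≡ 3·4 + 3 (base 4). Lift 5: 18. −1: 17.
[2] 17 ≡ 3·5 + 2 (base 5). Lift 6: 20. −1: 19.
[3] 19 ≡ 3·6 + 1 (base 6). Lift 7: 22. −1: 21.
[4] 21 ≡ 3·7 (base 7). Lift 8: 24. −1: 23.
[5] 23 ≡ 2·8 + 7 (base 8). Lift 9: 25. −1: 24.
[6] 24 ≡ 2·9 + 6 (base 9). Lift 10: 26. −1: 25.

ω·2 + 6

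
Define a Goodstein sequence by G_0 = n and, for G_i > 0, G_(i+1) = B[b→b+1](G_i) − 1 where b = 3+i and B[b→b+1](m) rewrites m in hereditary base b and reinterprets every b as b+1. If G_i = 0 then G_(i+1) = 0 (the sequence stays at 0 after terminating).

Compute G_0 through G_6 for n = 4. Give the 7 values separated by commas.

[0] 4 ≡ 3 + 1 (base 3). Lift 4: 5. −1: 4.
[1] 4 ≡ 4 (base 4). Lift 5: 5. −1: 4.
[2] 4 ≡ 4 (base 5). Lift 6: 4. −1: 3.
[3] 3 ≡ 3 (base 6). Lift 7: 3. −1: 2.
[4] 2 ≡ 2 (base 7). Lift 8: 2. −1: 1.
[5] 1 ≡ 1 (base 8). Lift 9: 1. −1: 0.

4, 4, 4, 3, 2, 1, 0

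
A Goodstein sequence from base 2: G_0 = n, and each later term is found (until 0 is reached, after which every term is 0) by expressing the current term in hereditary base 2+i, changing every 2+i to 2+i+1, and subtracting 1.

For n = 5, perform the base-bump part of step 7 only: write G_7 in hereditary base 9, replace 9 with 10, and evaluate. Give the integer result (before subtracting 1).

3326

[0] 5 ≡ 2^2 + 1 (base 2). Lift 3: 28. −1: 27.
[1] 27 ≡ 3^3 (base 3). Lift 4: 256. −1: 255.
[2] 255 ≡ 3·4^3 + 3·4^2 + 3·4 + 3 (base 4). Lift 5: 468. −1: 467.
[3] 467 ≡ 3·5^3 + 3·5^2 + 3·5 + 2 (base 5). Lift 6: 776. −1: 775.
[4] 775 ≡ 3·6^3 + 3·6^2 + 3·6 + 1 (base 6). Lift 7: 1198. −1: 1197.
[5] 1197 ≡ 3·7^3 + 3·7^2 + 3·7 (base 7). Lift 8: 1752. −1: 1751.
[6] 1751 ≡ 3·8^3 + 3·8^2 + 2·8 + 7 (base 8). Lift 9: 2455. −1: 2454.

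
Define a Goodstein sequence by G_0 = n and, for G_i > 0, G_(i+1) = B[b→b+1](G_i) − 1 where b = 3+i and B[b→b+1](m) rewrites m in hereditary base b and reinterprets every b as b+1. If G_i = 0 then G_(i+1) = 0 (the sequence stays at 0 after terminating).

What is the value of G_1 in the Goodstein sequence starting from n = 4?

4

(0) 4|_3 = 3 + 1 ↦ 4 + 1|_4 = 5 ⇒ 4
(1) 4|_4 = 4 ↦ 5|_5 = 5 ⇒ 4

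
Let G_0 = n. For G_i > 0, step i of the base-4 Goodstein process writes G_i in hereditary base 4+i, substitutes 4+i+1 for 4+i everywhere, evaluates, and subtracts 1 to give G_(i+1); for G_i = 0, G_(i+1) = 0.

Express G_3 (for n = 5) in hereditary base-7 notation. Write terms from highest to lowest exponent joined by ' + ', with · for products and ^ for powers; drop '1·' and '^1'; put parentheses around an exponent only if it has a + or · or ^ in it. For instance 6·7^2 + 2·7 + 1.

4

(0) 5|_4 = 4 + 1 ↦ 5 + 1|_5 = 6 ⇒ 5
(1) 5|_5 = 5 ↦ 6|_6 = 6 ⇒ 5
(2) 5|_6 = 5 ↦ 5|_7 = 5 ⇒ 4
(3) 4|_7 = 4 ↦ 4|_8 = 4 ⇒ 3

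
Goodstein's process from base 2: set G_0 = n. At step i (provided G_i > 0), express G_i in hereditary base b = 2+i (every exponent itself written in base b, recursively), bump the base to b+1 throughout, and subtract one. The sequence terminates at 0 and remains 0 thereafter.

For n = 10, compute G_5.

[0] 10 ≡ 2^(2 + 1) + 2 (base 2). Lift 3: 84. −1: 83.
[1] 83 ≡ 3^(3 + 1) + 2 (base 3). Lift 4: 1026. −1: 1025.
[2] 1025 ≡ 4^(4 + 1) + 1 (base 4). Lift 5: 15626. −1: 15625.
[3] 15625 ≡ 5^(5 + 1) (base 5). Lift 6: 279936. −1: 279935.
[4] 279935 ≡ 5·6^6 + 5·6^5 + 5·6^4 + 5·6^3 + 5·6^2 + 5·6 + 5 (base 6). Lift 7: 4215755. −1: 4215754.
[5] 4215754 ≡ 5·7^7 + 5·7^5 + 5·7^4 + 5·7^3 + 5·7^2 + 5·7 + 4 (base 7). Lift 8: 84073324. −1: 84073323.

4215754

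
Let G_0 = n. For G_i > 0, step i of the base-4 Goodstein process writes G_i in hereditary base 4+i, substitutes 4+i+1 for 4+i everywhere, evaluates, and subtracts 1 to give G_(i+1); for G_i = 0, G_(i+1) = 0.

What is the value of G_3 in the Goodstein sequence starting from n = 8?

step 0: 8 = 2·4; sub 5 for 4: 2·5; = 10; G_1 = 10−1 = 9
step 1: 9 = 5 + 4; sub 6 for 5: 6 + 4; = 10; G_2 = 10−1 = 9
step 2: 9 = 6 + 3; sub 7 for 6: 7 + 3; = 10; G_3 = 10−1 = 9
step 3: 9 = 7 + 2; sub 8 for 7: 8 + 2; = 10; G_4 = 10−1 = 9

9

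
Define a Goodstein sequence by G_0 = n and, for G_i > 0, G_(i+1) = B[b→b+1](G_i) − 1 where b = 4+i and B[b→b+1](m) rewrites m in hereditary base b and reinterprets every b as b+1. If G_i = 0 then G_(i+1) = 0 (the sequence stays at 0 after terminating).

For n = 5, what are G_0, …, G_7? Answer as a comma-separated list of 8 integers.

step 0: 5 = 4 + 1; sub 5 for 4: 5 + 1; = 6; G_1 = 6−1 = 5
step 1: 5 = 5; sub 6 for 5: 6; = 6; G_2 = 6−1 = 5
step 2: 5 = 5; sub 7 for 6: 5; = 5; G_3 = 5−1 = 4
step 3: 4 = 4; sub 8 for 7: 4; = 4; G_4 = 4−1 = 3
step 4: 3 = 3; sub 9 for 8: 3; = 3; G_5 = 3−1 = 2
step 5: 2 = 2; sub 10 for 9: 2; = 2; G_6 = 2−1 = 1
step 6: 1 = 1; sub 11 for 10: 1; = 1; G_7 = 1−1 = 0

5, 5, 5, 4, 3, 2, 1, 0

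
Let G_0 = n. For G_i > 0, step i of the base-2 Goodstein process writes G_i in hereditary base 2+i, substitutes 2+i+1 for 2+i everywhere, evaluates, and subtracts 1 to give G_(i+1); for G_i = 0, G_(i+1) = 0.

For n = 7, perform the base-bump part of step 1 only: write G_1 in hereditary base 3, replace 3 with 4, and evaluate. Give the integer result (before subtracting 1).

260

7 —HB2→ 2^2 + 2 + 1 —bump→ 3^3 + 3 + 1 = 31 —(−1)→ 30
30 —HB3→ 3^3 + 3 —bump→ 4^4 + 4 = 260 —(−1)→ 259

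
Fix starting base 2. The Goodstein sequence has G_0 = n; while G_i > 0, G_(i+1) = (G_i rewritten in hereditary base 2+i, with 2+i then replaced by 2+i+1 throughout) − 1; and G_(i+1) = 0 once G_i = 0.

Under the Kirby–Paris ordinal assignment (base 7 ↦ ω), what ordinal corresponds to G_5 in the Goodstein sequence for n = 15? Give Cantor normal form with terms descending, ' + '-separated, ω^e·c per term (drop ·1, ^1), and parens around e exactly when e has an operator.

step 0: 15 = 2^(2 + 1) + 2^2 + 2 + 1; sub 3 for 2: 3^(3 + 1) + 3^3 + 3 + 1; = 112; G_1 = 112−1 = 111
step 1: 111 = 3^(3 + 1) + 3^3 + 3; sub 4 for 3: 4^(4 + 1) + 4^4 + 4; = 1284; G_2 = 1284−1 = 1283
step 2: 1283 = 4^(4 + 1) + 4^4 + 3; sub 5 for 4: 5^(5 + 1) + 5^5 + 3; = 18753; G_3 = 18753−1 = 18752
step 3: 18752 = 5^(5 + 1) + 5^5 + 2; sub 6 for 5: 6^(6 + 1) + 6^6 + 2; = 326594; G_4 = 326594−1 = 326593
step 4: 326593 = 6^(6 + 1) + 6^6 + 1; sub 7 for 6: 7^(7 + 1) + 7^7 + 1; = 6588345; G_5 = 6588345−1 = 6588344

ω^(ω + 1) + ω^ω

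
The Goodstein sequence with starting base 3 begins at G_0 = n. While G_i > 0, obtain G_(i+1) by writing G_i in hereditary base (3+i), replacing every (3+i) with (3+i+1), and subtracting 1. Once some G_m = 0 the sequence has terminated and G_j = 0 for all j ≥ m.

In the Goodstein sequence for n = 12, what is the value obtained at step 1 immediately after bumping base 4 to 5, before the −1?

28

base 3: 12 = 3^2 + 3; at 4: 4^2 + 4 = 20; next = 19
base 4: 19 = 4^2 + 3; at 5: 5^2 + 3 = 28; next = 27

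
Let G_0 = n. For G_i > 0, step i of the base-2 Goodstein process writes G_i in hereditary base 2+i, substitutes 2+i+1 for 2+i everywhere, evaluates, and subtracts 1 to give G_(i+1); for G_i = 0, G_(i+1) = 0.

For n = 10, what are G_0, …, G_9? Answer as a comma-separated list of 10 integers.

base 2: 10 = 2^(2 + 1) + 2; at 3: 3^(3 + 1) + 3 = 84; next = 83
base 3: 83 = 3^(3 + 1) + 2; at 4: 4^(4 + 1) + 2 = 1026; next = 1025
base 4: 1025 = 4^(4 + 1) + 1; at 5: 5^(5 + 1) + 1 = 15626; next = 15625
base 5: 15625 = 5^(5 + 1); at 6: 6^(6 + 1) = 279936; next = 279935
base 6: 279935 = 5·6^6 + 5·6^5 + 5·6^4 + 5·6^3 + 5·6^2 + 5·6 + 5; at 7: 5·7^7 + 5·7^5 + 5·7^4 + 5·7^3 + 5·7^2 + 5·7 + 5 = 4215755; next = 4215754
base 7: 4215754 = 5·7^7 + 5·7^5 + 5·7^4 + 5·7^3 + 5·7^2 + 5·7 + 4; at 8: 5·8^8 + 5·8^5 + 5·8^4 + 5·8^3 + 5·8^2 + 5·8 + 4 = 84073324; next = 84073323
base 8: 84073323 = 5·8^8 + 5·8^5 + 5·8^4 + 5·8^3 + 5·8^2 + 5·8 + 3; at 9: 5·9^9 + 5·9^5 + 5·9^4 + 5·9^3 + 5·9^2 + 5·9 + 3 = 1937434593; next = 1937434592
base 9: 1937434592 = 5·9^9 + 5·9^5 + 5·9^4 + 5·9^3 + 5·9^2 + 5·9 + 2; at 10: 5·10^10 + 5·10^5 + 5·10^4 + 5·10^3 + 5·10^2 + 5·10 + 2 = 50000555552; next = 50000555551
base 10: 50000555551 = 5·10^10 + 5·10^5 + 5·10^4 + 5·10^3 + 5·10^2 + 5·10 + 1; at 11: 5·11^11 + 5·11^5 + 5·11^4 + 5·11^3 + 5·11^2 + 5·11 + 1 = 1426559238831; next = 1426559238830

10, 83, 1025, 15625, 279935, 4215754, 84073323, 1937434592, 50000555551, 1426559238830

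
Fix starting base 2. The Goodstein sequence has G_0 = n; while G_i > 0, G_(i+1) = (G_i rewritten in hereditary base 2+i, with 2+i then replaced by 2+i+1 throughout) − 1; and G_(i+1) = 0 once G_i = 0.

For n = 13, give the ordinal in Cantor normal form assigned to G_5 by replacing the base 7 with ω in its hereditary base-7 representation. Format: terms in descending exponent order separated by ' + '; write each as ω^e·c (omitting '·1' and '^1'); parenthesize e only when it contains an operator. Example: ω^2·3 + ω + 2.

ω^(ω + 1) + ω^3·3 + ω^2·3 + ω·3

base 2: 13 = 2^(2 + 1) + 2^2 + 1; at 3: 3^(3 + 1) + 3^3 + 1 = 109; next = 108
base 3: 108 = 3^(3 + 1) + 3^3; at 4: 4^(4 + 1) + 4^4 = 1280; next = 1279
base 4: 1279 = 4^(4 + 1) + 3·4^3 + 3·4^2 + 3·4 + 3; at 5: 5^(5 + 1) + 3·5^3 + 3·5^2 + 3·5 + 3 = 16093; next = 16092
base 5: 16092 = 5^(5 + 1) + 3·5^3 + 3·5^2 + 3·5 + 2; at 6: 6^(6 + 1) + 3·6^3 + 3·6^2 + 3·6 + 2 = 280712; next = 280711
base 6: 280711 = 6^(6 + 1) + 3·6^3 + 3·6^2 + 3·6 + 1; at 7: 7^(7 + 1) + 3·7^3 + 3·7^2 + 3·7 + 1 = 5765999; next = 5765998
base 7: 5765998 = 7^(7 + 1) + 3·7^3 + 3·7^2 + 3·7; at 8: 8^(8 + 1) + 3·8^3 + 3·8^2 + 3·8 = 134219480; next = 134219479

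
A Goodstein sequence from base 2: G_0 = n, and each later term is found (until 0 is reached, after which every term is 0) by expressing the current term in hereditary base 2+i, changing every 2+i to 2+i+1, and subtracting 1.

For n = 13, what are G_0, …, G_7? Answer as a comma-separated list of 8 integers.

13 —HB2→ 2^(2 + 1) + 2^2 + 1 —bump→ 3^(3 + 1) + 3^3 + 1 = 109 —(−1)→ 108
108 —HB3→ 3^(3 + 1) + 3^3 —bump→ 4^(4 + 1) + 4^4 = 1280 —(−1)→ 1279
1279 —HB4→ 4^(4 + 1) + 3·4^3 + 3·4^2 + 3·4 + 3 —bump→ 5^(5 + 1) + 3·5^3 + 3·5^2 + 3·5 + 3 = 16093 —(−1)→ 16092
16092 —HB5→ 5^(5 + 1) + 3·5^3 + 3·5^2 + 3·5 + 2 —bump→ 6^(6 + 1) + 3·6^3 + 3·6^2 + 3·6 + 2 = 280712 —(−1)→ 280711
280711 —HB6→ 6^(6 + 1) + 3·6^3 + 3·6^2 + 3·6 + 1 —bump→ 7^(7 + 1) + 3·7^3 + 3·7^2 + 3·7 + 1 = 5765999 —(−1)→ 5765998
5765998 —HB7→ 7^(7 + 1) + 3·7^3 + 3·7^2 + 3·7 —bump→ 8^(8 + 1) + 3·8^3 + 3·8^2 + 3·8 = 134219480 —(−1)→ 134219479
134219479 —HB8→ 8^(8 + 1) + 3·8^3 + 3·8^2 + 2·8 + 7 —bump→ 9^(9 + 1) + 3·9^3 + 3·9^2 + 2·9 + 7 = 3486786856 —(−1)→ 3486786855

13, 108, 1279, 16092, 280711, 5765998, 134219479, 3486786855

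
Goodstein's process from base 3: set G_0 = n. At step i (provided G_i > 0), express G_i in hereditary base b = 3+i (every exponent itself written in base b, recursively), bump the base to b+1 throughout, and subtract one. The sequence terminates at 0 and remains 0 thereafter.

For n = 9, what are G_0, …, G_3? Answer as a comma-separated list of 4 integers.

9, 15, 17, 19

base 3: 9 = 3^2; at 4: 4^2 = 16; next = 15
base 4: 15 = 3·4 + 3; at 5: 3·5 + 3 = 18; next = 17
base 5: 17 = 3·5 + 2; at 6: 3·6 + 2 = 20; next = 19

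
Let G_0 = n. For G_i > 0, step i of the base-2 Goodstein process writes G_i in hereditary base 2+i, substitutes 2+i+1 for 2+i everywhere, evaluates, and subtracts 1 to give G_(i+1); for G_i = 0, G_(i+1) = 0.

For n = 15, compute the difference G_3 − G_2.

17469

base 2: 15 = 2^(2 + 1) + 2^2 + 2 + 1; at 3: 3^(3 + 1) + 3^3 + 3 + 1 = 112; next = 111
base 3: 111 = 3^(3 + 1) + 3^3 + 3; at 4: 4^(4 + 1) + 4^4 + 4 = 1284; next = 1283
base 4: 1283 = 4^(4 + 1) + 4^4 + 3; at 5: 5^(5 + 1) + 5^5 + 3 = 18753; next = 18752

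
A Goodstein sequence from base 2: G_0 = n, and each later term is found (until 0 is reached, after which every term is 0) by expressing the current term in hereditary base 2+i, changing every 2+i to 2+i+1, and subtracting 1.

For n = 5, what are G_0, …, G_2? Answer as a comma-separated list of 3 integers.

5, 27, 255

G_0=5  [base 2] 2^2 + 1  →[2↦3]→  3^3 + 1 = 28  −1 ⇒ G_1=27
G_1=27  [base 3] 3^3  →[3↦4]→  4^4 = 256  −1 ⇒ G_2=255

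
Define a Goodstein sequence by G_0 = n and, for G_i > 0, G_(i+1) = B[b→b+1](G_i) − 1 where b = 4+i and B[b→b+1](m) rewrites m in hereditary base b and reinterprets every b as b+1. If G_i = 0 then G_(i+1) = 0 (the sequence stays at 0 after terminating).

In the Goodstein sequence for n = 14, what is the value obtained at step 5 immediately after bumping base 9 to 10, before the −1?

14 —HB4→ 3·4 + 2 —bump→ 3·5 + 2 = 17 —(−1)→ 16
16 —HB5→ 3·5 + 1 —bump→ 3·6 + 1 = 19 —(−1)→ 18
18 —HB6→ 3·6 —bump→ 3·7 = 21 —(−1)→ 20
20 —HB7→ 2·7 + 6 —bump→ 2·8 + 6 = 22 —(−1)→ 21
21 —HB8→ 2·8 + 5 —bump→ 2·9 + 5 = 23 —(−1)→ 22
22 —HB9→ 2·9 + 4 —bump→ 2·10 + 4 = 24 —(−1)→ 23

24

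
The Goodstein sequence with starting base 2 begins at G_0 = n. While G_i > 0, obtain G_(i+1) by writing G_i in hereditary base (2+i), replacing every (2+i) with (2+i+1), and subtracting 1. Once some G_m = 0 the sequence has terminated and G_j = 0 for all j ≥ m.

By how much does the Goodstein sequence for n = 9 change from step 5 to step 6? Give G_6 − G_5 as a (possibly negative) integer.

(0) 9|_2 = 2^(2 + 1) + 1 ↦ 3^(3 + 1) + 1|_3 = 82 ⇒ 81
(1) 81|_3 = 3^(3 + 1) ↦ 4^(4 + 1)|_4 = 1024 ⇒ 1023
(2) 1023|_4 = 3·4^4 + 3·4^3 + 3·4^2 + 3·4 + 3 ↦ 3·5^5 + 3·5^3 + 3·5^2 + 3·5 + 3|_5 = 9843 ⇒ 9842
(3) 9842|_5 = 3·5^5 + 3·5^3 + 3·5^2 + 3·5 + 2 ↦ 3·6^6 + 3·6^3 + 3·6^2 + 3·6 + 2|_6 = 140744 ⇒ 140743
(4) 140743|_6 = 3·6^6 + 3·6^3 + 3·6^2 + 3·6 + 1 ↦ 3·7^7 + 3·7^3 + 3·7^2 + 3·7 + 1|_7 = 2471827 ⇒ 2471826
(5) 2471826|_7 = 3·7^7 + 3·7^3 + 3·7^2 + 3·7 ↦ 3·8^8 + 3·8^3 + 3·8^2 + 3·8|_8 = 50333400 ⇒ 50333399

47861573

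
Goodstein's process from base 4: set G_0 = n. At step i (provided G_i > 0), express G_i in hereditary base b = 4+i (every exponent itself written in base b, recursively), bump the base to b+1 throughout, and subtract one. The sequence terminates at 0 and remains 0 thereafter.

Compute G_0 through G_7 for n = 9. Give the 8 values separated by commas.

9, 10, 11, 11, 11, 11, 11, 11

G_0 = 9. HB_4(9) = 2·4 + 1. Bump = 11. G_1 = 10.
G_1 = 10. HB_5(10) = 2·5. Bump = 12. G_2 = 11.
G_2 = 11. HB_6(11) = 6 + 5. Bump = 12. G_3 = 11.
G_3 = 11. HB_7(11) = 7 + 4. Bump = 12. G_4 = 11.
G_4 = 11. HB_8(11) = 8 + 3. Bump = 12. G_5 = 11.
G_5 = 11. HB_9(11) = 9 + 2. Bump = 12. G_6 = 11.
G_6 = 11. HB_10(11) = 10 + 1. Bump = 12. G_7 = 11.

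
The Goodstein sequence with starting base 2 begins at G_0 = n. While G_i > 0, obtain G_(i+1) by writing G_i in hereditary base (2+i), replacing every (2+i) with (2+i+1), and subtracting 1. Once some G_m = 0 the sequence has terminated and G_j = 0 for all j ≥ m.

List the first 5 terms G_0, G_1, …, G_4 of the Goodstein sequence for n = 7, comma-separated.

(0) 7|_2 = 2^2 + 2 + 1 ↦ 3^3 + 3 + 1|_3 = 31 ⇒ 30
(1) 30|_3 = 3^3 + 3 ↦ 4^4 + 4|_4 = 260 ⇒ 259
(2) 259|_4 = 4^4 + 3 ↦ 5^5 + 3|_5 = 3128 ⇒ 3127
(3) 3127|_5 = 5^5 + 2 ↦ 6^6 + 2|_6 = 46658 ⇒ 46657

7, 30, 259, 3127, 46657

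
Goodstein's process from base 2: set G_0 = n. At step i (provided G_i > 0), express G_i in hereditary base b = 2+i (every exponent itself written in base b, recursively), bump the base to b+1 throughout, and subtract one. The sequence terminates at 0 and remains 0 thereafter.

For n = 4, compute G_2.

41

[0] 4 ≡ 2^2 (base 2). Lift 3: 27. −1: 26.
[1] 26 ≡ 2·3^2 + 2·3 + 2 (base 3). Lift 4: 42. −1: 41.
[2] 41 ≡ 2·4^2 + 2·4 + 1 (base 4). Lift 5: 61. −1: 60.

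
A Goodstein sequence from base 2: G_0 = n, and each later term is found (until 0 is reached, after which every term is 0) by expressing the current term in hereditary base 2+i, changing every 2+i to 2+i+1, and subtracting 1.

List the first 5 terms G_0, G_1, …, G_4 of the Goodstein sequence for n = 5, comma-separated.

[0] 5 ≡ 2^2 + 1 (base 2). Lift 3: 28. −1: 27.
[1] 27 ≡ 3^3 (base 3). Lift 4: 256. −1: 255.
[2] 255 ≡ 3·4^3 + 3·4^2 + 3·4 + 3 (base 4). Lift 5: 468. −1: 467.
[3] 467 ≡ 3·5^3 + 3·5^2 + 3·5 + 2 (base 5). Lift 6: 776. −1: 775.

5, 27, 255, 467, 775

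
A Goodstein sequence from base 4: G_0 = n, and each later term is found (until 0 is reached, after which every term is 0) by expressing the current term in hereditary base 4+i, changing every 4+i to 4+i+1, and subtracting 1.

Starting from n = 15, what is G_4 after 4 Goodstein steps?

23

i=0: 15 = 3·4 + 3 (b=4); 4→5: 3·5 + 3 = 18; 18−1 = 17
i=1: 17 = 3·5 + 2 (b=5); 5→6: 3·6 + 2 = 20; 20−1 = 19
i=2: 19 = 3·6 + 1 (b=6); 6→7: 3·7 + 1 = 22; 22−1 = 21
i=3: 21 = 3·7 (b=7); 7→8: 3·8 = 24; 24−1 = 23
i=4: 23 = 2·8 + 7 (b=8); 8→9: 2·9 + 7 = 25; 25−1 = 24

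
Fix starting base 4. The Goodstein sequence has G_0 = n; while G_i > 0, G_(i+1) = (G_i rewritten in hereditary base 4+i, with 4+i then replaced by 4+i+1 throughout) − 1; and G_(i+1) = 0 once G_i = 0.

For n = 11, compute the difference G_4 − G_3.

11 —HB4→ 2·4 + 3 —bump→ 2·5 + 3 = 13 —(−1)→ 12
12 —HB5→ 2·5 + 2 —bump→ 2·6 + 2 = 14 —(−1)→ 13
13 —HB6→ 2·6 + 1 —bump→ 2·7 + 1 = 15 —(−1)→ 14
14 —HB7→ 2·7 —bump→ 2·8 = 16 —(−1)→ 15

1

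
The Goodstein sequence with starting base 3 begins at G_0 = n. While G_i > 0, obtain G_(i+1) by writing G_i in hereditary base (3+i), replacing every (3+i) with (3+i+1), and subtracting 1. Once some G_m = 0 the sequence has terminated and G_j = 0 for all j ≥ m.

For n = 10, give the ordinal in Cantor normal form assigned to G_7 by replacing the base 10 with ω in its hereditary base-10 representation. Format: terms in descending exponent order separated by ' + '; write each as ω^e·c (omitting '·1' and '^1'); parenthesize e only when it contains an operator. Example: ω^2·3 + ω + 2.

G_0 = 10. HB_3(10) = 3^2 + 1. Bump = 17. G_1 = 16.
G_1 = 16. HB_4(16) = 4^2. Bump = 25. G_2 = 24.
G_2 = 24. HB_5(24) = 4·5 + 4. Bump = 28. G_3 = 27.
G_3 = 27. HB_6(27) = 4·6 + 3. Bump = 31. G_4 = 30.
G_4 = 30. HB_7(30) = 4·7 + 2. Bump = 34. G_5 = 33.
G_5 = 33. HB_8(33) = 4·8 + 1. Bump = 37. G_6 = 36.
G_6 = 36. HB_9(36) = 4·9. Bump = 40. G_7 = 39.
G_7 = 39. HB_10(39) = 3·10 + 9. Bump = 42. G_8 = 41.

ω·3 + 9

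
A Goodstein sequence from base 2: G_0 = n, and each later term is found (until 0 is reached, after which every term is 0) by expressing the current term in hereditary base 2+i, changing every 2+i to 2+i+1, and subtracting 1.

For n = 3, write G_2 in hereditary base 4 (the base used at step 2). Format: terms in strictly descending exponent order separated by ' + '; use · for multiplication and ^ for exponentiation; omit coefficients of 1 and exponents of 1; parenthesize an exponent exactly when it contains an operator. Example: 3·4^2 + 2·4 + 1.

3

3 —HB2→ 2 + 1 —bump→ 3 + 1 = 4 —(−1)→ 3
3 —HB3→ 3 —bump→ 4 = 4 —(−1)→ 3
3 —HB4→ 3 —bump→ 3 = 3 —(−1)→ 2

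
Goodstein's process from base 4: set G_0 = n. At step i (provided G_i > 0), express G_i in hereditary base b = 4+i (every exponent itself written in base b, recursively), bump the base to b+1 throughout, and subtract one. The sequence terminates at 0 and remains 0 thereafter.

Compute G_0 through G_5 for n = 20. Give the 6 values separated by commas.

i=0: 20 = 4^2 + 4 (b=4); 4→5: 5^2 + 5 = 30; 30−1 = 29
i=1: 29 = 5^2 + 4 (b=5); 5→6: 6^2 + 4 = 40; 40−1 = 39
i=2: 39 = 6^2 + 3 (b=6); 6→7: 7^2 + 3 = 52; 52−1 = 51
i=3: 51 = 7^2 + 2 (b=7); 7→8: 8^2 + 2 = 66; 66−1 = 65
i=4: 65 = 8^2 + 1 (b=8); 8→9: 9^2 + 1 = 82; 82−1 = 81

20, 29, 39, 51, 65, 81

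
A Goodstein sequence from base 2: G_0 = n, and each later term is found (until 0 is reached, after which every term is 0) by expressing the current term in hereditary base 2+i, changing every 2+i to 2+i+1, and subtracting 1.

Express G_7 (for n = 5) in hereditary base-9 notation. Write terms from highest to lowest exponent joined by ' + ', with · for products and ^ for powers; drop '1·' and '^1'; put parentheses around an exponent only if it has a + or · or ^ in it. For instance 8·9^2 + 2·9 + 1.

G_0=5  [base 2] 2^2 + 1  →[2↦3]→  3^3 + 1 = 28  −1 ⇒ G_1=27
G_1=27  [base 3] 3^3  →[3↦4]→  4^4 = 256  −1 ⇒ G_2=255
G_2=255  [base 4] 3·4^3 + 3·4^2 + 3·4 + 3  →[4↦5]→  3·5^3 + 3·5^2 + 3·5 + 3 = 468  −1 ⇒ G_3=467
G_3=467  [base 5] 3·5^3 + 3·5^2 + 3·5 + 2  →[5↦6]→  3·6^3 + 3·6^2 + 3·6 + 2 = 776  −1 ⇒ G_4=775
G_4=775  [base 6] 3·6^3 + 3·6^2 + 3·6 + 1  →[6↦7]→  3·7^3 + 3·7^2 + 3·7 + 1 = 1198  −1 ⇒ G_5=1197
G_5=1197  [base 7] 3·7^3 + 3·7^2 + 3·7  →[7↦8]→  3·8^3 + 3·8^2 + 3·8 = 1752  −1 ⇒ G_6=1751
G_6=1751  [base 8] 3·8^3 + 3·8^2 + 2·8 + 7  →[8↦9]→  3·9^3 + 3·9^2 + 2·9 + 7 = 2455  −1 ⇒ G_7=2454
G_7=2454  [base 9] 3·9^3 + 3·9^2 + 2·9 + 6  →[9↦10]→  3·10^3 + 3·10^2 + 2·10 + 6 = 3326  −1 ⇒ G_8=3325

3·9^3 + 3·9^2 + 2·9 + 6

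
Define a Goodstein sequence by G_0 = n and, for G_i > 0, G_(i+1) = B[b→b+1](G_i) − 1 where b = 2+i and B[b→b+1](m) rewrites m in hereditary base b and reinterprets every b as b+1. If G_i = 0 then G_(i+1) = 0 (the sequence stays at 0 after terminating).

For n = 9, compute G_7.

G_0 = 9. HB_2(9) = 2^(2 + 1) + 1. Bump = 82. G_1 = 81.
G_1 = 81. HB_3(81) = 3^(3 + 1). Bump = 1024. G_2 = 1023.
G_2 = 1023. HB_4(1023) = 3·4^4 + 3·4^3 + 3·4^2 + 3·4 + 3. Bump = 9843. G_3 = 9842.
G_3 = 9842. HB_5(9842) = 3·5^5 + 3·5^3 + 3·5^2 + 3·5 + 2. Bump = 140744. G_4 = 140743.
G_4 = 140743. HB_6(140743) = 3·6^6 + 3·6^3 + 3·6^2 + 3·6 + 1. Bump = 2471827. G_5 = 2471826.
G_5 = 2471826. HB_7(2471826) = 3·7^7 + 3·7^3 + 3·7^2 + 3·7. Bump = 50333400. G_6 = 50333399.
G_6 = 50333399. HB_8(50333399) = 3·8^8 + 3·8^3 + 3·8^2 + 2·8 + 7. Bump = 1162263922. G_7 = 1162263921.
G_7 = 1162263921. HB_9(1162263921) = 3·9^9 + 3·9^3 + 3·9^2 + 2·9 + 6. Bump = 30000003326. G_8 = 30000003325.

1162263921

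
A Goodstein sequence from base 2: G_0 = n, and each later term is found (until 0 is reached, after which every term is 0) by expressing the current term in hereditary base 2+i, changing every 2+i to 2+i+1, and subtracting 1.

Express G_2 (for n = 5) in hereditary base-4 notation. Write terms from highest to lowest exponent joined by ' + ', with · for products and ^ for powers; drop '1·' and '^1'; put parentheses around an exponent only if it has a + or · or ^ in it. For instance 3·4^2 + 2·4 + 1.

3·4^3 + 3·4^2 + 3·4 + 3

[0] 5 ≡ 2^2 + 1 (base 2). Lift 3: 28. −1: 27.
[1] 27 ≡ 3^3 (base 3). Lift 4: 256. −1: 255.
[2] 255 ≡ 3·4^3 + 3·4^2 + 3·4 + 3 (base 4). Lift 5: 468. −1: 467.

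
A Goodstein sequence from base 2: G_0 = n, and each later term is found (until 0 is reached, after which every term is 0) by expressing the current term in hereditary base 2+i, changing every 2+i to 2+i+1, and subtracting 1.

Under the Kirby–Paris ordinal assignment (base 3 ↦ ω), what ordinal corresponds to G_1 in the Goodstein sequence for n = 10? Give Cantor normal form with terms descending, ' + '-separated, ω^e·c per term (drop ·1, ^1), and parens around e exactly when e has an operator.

ω^(ω + 1) + 2

[0] 10 ≡ 2^(2 + 1) + 2 (base 2). Lift 3: 84. −1: 83.
[1] 83 ≡ 3^(3 + 1) + 2 (base 3). Lift 4: 1026. −1: 1025.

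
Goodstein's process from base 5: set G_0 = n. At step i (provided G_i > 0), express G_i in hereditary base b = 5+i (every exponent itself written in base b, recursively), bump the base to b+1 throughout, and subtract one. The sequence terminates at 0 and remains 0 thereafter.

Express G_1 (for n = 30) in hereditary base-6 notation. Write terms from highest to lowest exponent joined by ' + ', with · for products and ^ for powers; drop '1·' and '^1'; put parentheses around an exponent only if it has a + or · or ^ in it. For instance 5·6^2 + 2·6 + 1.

30 —HB5→ 5^2 + 5 —bump→ 6^2 + 6 = 42 —(−1)→ 41
41 —HB6→ 6^2 + 5 —bump→ 7^2 + 5 = 54 —(−1)→ 53

6^2 + 5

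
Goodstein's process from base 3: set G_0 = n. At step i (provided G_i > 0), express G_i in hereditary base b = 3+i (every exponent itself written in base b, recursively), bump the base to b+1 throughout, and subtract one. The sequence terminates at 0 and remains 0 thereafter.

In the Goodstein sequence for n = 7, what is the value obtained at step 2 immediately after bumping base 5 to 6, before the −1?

i=0: 7 = 2·3 + 1 (b=3); 3→4: 2·4 + 1 = 9; 9−1 = 8
i=1: 8 = 2·4 (b=4); 4→5: 2·5 = 10; 10−1 = 9

10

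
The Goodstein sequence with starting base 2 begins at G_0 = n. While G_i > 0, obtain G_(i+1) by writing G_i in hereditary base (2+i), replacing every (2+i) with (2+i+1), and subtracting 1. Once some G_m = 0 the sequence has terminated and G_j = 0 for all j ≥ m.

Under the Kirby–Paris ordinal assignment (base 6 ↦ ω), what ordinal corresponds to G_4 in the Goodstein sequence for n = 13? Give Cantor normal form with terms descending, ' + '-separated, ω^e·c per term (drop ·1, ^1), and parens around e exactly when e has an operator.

ω^(ω + 1) + ω^3·3 + ω^2·3 + ω·3 + 1

[0] 13 ≡ 2^(2 + 1) + 2^2 + 1 (base 2). Lift 3: 109. −1: 108.
[1] 108 ≡ 3^(3 + 1) + 3^3 (base 3). Lift 4: 1280. −1: 1279.
[2] 1279 ≡ 4^(4 + 1) + 3·4^3 + 3·4^2 + 3·4 + 3 (base 4). Lift 5: 16093. −1: 16092.
[3] 16092 ≡ 5^(5 + 1) + 3·5^3 + 3·5^2 + 3·5 + 2 (base 5). Lift 6: 280712. −1: 280711.
[4] 280711 ≡ 6^(6 + 1) + 3·6^3 + 3·6^2 + 3·6 + 1 (base 6). Lift 7: 5765999. −1: 5765998.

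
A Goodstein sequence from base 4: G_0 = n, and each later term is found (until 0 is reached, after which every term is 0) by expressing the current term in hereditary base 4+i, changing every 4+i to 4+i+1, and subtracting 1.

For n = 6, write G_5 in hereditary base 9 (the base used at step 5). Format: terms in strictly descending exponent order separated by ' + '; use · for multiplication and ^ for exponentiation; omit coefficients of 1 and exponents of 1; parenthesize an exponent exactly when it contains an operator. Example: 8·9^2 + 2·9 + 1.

G_0=6  [base 4] 4 + 2  →[4↦5]→  5 + 2 = 7  −1 ⇒ G_1=6
G_1=6  [base 5] 5 + 1  →[5↦6]→  6 + 1 = 7  −1 ⇒ G_2=6
G_2=6  [base 6] 6  →[6↦7]→  7 = 7  −1 ⇒ G_3=6
G_3=6  [base 7] 6  →[7↦8]→  6 = 6  −1 ⇒ G_4=5
G_4=5  [base 8] 5  →[8↦9]→  5 = 5  −1 ⇒ G_5=4

4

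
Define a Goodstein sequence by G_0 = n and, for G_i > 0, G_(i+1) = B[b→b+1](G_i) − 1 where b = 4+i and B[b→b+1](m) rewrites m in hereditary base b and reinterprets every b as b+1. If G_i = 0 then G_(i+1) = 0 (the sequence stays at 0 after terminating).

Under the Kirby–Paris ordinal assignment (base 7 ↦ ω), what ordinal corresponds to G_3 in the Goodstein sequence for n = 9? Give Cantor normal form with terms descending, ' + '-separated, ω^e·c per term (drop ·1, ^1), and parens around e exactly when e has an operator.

G_0 = 9. HB_4(9) = 2·4 + 1. Bump = 11. G_1 = 10.
G_1 = 10. HB_5(10) = 2·5. Bump = 12. G_2 = 11.
G_2 = 11. HB_6(11) = 6 + 5. Bump = 12. G_3 = 11.
G_3 = 11. HB_7(11) = 7 + 4. Bump = 12. G_4 = 11.

ω + 4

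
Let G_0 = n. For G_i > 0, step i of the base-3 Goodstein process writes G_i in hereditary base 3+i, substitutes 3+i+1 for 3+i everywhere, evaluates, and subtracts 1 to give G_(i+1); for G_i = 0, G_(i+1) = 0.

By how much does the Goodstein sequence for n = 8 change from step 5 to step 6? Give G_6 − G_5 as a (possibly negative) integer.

0

[0] 8 ≡ 2·3 + 2 (base 3). Lift 4: 10. −1: 9.
[1] 9 ≡ 2·4 + 1 (base 4). Lift 5: 11. −1: 10.
[2] 10 ≡ 2·5 (base 5). Lift 6: 12. −1: 11.
[3] 11 ≡ 6 + 5 (base 6). Lift 7: 12. −1: 11.
[4] 11 ≡ 7 + 4 (base 7). Lift 8: 12. −1: 11.
[5] 11 ≡ 8 + 3 (base 8). Lift 9: 12. −1: 11.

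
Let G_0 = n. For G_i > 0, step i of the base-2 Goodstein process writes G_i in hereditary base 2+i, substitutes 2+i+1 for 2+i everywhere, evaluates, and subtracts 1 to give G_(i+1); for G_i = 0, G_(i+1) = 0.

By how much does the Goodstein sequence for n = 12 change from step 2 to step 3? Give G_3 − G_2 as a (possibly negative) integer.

[0] 12 ≡ 2^(2 + 1) + 2^2 (base 2). Lift 3: 108. −1: 107.
[1] 107 ≡ 3^(3 + 1) + 2·3^2 + 2·3 + 2 (base 3). Lift 4: 1066. −1: 1065.
[2] 1065 ≡ 4^(4 + 1) + 2·4^2 + 2·4 + 1 (base 4). Lift 5: 15686. −1: 15685.

14620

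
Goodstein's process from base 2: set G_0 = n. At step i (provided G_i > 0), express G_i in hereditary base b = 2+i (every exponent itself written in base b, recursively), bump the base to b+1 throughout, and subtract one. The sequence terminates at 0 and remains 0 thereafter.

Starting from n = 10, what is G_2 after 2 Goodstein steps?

1025

(0) 10|_2 = 2^(2 + 1) + 2 ↦ 3^(3 + 1) + 3|_3 = 84 ⇒ 83
(1) 83|_3 = 3^(3 + 1) + 2 ↦ 4^(4 + 1) + 2|_4 = 1026 ⇒ 1025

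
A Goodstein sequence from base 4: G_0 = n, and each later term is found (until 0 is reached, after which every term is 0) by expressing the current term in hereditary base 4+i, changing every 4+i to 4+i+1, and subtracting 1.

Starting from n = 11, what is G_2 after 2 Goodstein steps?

13

step 0: 11 = 2·4 + 3; sub 5 for 4: 2·5 + 3; = 13; G_1 = 13−1 = 12
step 1: 12 = 2·5 + 2; sub 6 for 5: 2·6 + 2; = 14; G_2 = 14−1 = 13
step 2: 13 = 2·6 + 1; sub 7 for 6: 2·7 + 1; = 15; G_3 = 15−1 = 14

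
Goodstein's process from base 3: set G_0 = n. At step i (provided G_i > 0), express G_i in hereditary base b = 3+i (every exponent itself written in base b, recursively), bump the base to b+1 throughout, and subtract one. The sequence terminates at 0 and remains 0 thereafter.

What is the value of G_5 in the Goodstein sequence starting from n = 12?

12 —HB3→ 3^2 + 3 —bump→ 4^2 + 4 = 20 —(−1)→ 19
19 —HB4→ 4^2 + 3 —bump→ 5^2 + 3 = 28 —(−1)→ 27
27 —HB5→ 5^2 + 2 —bump→ 6^2 + 2 = 38 —(−1)→ 37
37 —HB6→ 6^2 + 1 —bump→ 7^2 + 1 = 50 —(−1)→ 49
49 —HB7→ 7^2 —bump→ 8^2 = 64 —(−1)→ 63
63 —HB8→ 7·8 + 7 —bump→ 7·9 + 7 = 70 —(−1)→ 69

63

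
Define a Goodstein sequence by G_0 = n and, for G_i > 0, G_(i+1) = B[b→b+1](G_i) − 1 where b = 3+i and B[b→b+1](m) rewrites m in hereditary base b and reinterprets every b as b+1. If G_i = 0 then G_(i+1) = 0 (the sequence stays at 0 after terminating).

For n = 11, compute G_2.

11 —HB3→ 3^2 + 2 —bump→ 4^2 + 2 = 18 —(−1)→ 17
17 —HB4→ 4^2 + 1 —bump→ 5^2 + 1 = 26 —(−1)→ 25
25 —HB5→ 5^2 —bump→ 6^2 = 36 —(−1)→ 35

25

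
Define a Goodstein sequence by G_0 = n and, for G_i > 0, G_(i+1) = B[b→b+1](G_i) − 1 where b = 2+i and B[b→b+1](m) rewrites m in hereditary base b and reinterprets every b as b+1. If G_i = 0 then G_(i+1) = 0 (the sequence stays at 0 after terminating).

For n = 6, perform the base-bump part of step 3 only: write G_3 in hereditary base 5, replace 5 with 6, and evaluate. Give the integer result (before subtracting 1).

46656

i=0: 6 = 2^2 + 2 (b=2); 2→3: 3^3 + 3 = 30; 30−1 = 29
i=1: 29 = 3^3 + 2 (b=3); 3→4: 4^4 + 2 = 258; 258−1 = 257
i=2: 257 = 4^4 + 1 (b=4); 4→5: 5^5 + 1 = 3126; 3126−1 = 3125
i=3: 3125 = 5^5 (b=5); 5→6: 6^6 = 46656; 46656−1 = 46655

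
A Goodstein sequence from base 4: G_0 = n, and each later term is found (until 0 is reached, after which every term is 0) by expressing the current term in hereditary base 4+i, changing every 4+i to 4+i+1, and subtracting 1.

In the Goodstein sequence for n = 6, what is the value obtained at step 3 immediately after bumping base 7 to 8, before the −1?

6

G_0=6  [base 4] 4 + 2  →[4↦5]→  5 + 2 = 7  −1 ⇒ G_1=6
G_1=6  [base 5] 5 + 1  →[5↦6]→  6 + 1 = 7  −1 ⇒ G_2=6
G_2=6  [base 6] 6  →[6↦7]→  7 = 7  −1 ⇒ G_3=6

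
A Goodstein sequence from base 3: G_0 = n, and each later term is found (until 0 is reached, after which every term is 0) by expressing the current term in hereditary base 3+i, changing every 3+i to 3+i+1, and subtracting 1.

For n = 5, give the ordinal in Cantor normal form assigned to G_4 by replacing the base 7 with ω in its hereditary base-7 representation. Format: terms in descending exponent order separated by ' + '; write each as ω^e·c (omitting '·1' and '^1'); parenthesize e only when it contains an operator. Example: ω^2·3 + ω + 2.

4

G_0=5  [base 3] 3 + 2  →[3↦4]→  4 + 2 = 6  −1 ⇒ G_1=5
G_1=5  [base 4] 4 + 1  →[4↦5]→  5 + 1 = 6  −1 ⇒ G_2=5
G_2=5  [base 5] 5  →[5↦6]→  6 = 6  −1 ⇒ G_3=5
G_3=5  [base 6] 5  →[6↦7]→  5 = 5  −1 ⇒ G_4=4
G_4=4  [base 7] 4  →[7↦8]→  4 = 4  −1 ⇒ G_5=3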